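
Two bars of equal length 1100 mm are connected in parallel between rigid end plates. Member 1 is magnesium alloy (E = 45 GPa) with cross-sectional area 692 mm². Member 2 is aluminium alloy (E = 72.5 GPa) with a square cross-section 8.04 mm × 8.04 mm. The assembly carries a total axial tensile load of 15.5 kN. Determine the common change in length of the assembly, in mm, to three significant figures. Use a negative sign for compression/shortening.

0.476 mm

A_2 = 64.64 mm².
Equal strain + equilibrium ⇒ each member carries load in proportion to AE: A₁E₁ = 31140000 N, A₂E₂ = 4687000 N, ΣAE = 35830000 N.
δ = PL/ΣAE = 15500·1100/35830000 = 0.4759 mm.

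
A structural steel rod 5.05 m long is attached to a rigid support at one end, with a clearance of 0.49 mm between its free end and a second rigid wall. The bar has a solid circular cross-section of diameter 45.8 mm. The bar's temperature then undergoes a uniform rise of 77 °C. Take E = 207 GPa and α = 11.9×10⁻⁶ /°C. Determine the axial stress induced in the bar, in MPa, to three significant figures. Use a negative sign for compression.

-170 MPa

Free thermal expansion αLΔT = 11.9e-6 · 5050 · 77 = 4.627 mm.
The walls engage after the gap closes; constrained expansion = 4.627 − 0.49 = 4.137 mm.
The walls impose strain ε = −(4.137)/5050 = -8.1927e-04; σ = Eε = 207000 · -8.1927e-04 = -169.6 MPa.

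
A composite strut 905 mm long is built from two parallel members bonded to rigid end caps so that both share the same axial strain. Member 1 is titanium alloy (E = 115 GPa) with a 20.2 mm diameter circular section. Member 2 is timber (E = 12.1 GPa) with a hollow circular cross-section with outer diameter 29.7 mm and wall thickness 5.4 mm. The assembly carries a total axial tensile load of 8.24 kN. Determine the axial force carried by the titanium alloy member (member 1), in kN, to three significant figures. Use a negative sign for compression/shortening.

7.26 kN

A_1 = 320.5 mm².
A_2 = 412.2 mm².
Equal strain + equilibrium ⇒ each member carries load in proportion to AE: A₁E₁ = 36850000 N, A₂E₂ = 4988000 N, ΣAE = 41840000 N.
F₁ = P·A₁E₁/ΣAE = 8240·36850000/41840000 = 7258 N.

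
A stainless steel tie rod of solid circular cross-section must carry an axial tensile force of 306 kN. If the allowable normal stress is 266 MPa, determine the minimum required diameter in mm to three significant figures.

Required area A ≥ P/σ_allow = 306000/266 = 1150 mm².
For a solid circular section, d ≥ √(4A/π) = 38.27 mm.

38.3 mm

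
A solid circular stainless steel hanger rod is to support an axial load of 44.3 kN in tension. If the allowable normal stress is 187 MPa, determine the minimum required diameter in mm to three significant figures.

Required area A ≥ P/σ_allow = 44300/187 = 236.9 mm².
For a solid circular section, d ≥ √(4A/π) = 17.37 mm.

17.4 mm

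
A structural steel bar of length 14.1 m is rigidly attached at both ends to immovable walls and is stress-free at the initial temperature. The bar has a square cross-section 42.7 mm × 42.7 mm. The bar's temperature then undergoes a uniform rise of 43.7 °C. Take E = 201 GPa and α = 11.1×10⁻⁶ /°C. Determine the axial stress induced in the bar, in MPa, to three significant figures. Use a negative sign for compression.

-97.5 MPa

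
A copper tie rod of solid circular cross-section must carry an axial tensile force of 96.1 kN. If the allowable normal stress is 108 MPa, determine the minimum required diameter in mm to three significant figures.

33.7 mm

Required area A ≥ P/σ_allow = 96100/108 = 889.8 mm².
For a solid circular section, d ≥ √(4A/π) = 33.66 mm.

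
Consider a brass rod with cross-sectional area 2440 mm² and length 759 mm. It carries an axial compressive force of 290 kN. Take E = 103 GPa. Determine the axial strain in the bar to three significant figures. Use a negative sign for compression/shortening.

-0.00115

σ = N/A = -118.9 MPa; ε = σ/E = -118.9/103000 = -1.154e-03.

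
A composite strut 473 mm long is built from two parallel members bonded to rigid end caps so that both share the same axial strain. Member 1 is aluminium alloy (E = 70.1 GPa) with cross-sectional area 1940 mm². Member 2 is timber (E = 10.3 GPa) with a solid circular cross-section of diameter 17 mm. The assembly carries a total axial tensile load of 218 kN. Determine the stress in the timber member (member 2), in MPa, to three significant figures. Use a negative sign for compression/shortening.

16.2 MPa

A_2 = 227 mm².
Equal strain + equilibrium ⇒ each member carries load in proportion to AE: A₁E₁ = 136000000 N, A₂E₂ = 2338000 N, ΣAE = 138300000 N.
σ₂ = P·E₂/ΣAE = 218000·10300/138300000 = 16.23 MPa.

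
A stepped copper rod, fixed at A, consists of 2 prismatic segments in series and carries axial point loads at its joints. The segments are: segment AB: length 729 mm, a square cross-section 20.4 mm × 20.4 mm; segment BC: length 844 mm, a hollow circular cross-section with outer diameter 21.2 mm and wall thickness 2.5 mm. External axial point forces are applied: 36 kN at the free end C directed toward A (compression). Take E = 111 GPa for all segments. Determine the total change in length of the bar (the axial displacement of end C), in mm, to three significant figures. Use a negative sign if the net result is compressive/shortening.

-2.43 mm

Internal axial forces (sectioning from the free end, tension +): N_BC = -36 kN, N_AB = -36 kN.
A_AB = 416.2 mm².
A_BC = 146.9 mm².
δ_AB = -36000·729/(416.2·111000) = -0.5681 mm
δ_BC = -36000·844/(146.9·111000) = -1.864 mm
δ = Σδ_i = -2.432 mm.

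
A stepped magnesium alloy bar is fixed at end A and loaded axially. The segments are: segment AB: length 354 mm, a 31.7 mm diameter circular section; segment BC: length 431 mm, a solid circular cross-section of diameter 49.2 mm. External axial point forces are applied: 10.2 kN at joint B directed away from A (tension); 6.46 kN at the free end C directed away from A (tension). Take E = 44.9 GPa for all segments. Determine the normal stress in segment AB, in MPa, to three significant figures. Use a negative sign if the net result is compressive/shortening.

21.1 MPa

Internal axial forces (sectioning from the free end, tension +): N_BC = 6.46 kN, N_AB = 16.66 kN.
A_AB = 789.2 mm².
σ_AB = N_AB/A_AB = 16660/789.2 = 21.11 MPa.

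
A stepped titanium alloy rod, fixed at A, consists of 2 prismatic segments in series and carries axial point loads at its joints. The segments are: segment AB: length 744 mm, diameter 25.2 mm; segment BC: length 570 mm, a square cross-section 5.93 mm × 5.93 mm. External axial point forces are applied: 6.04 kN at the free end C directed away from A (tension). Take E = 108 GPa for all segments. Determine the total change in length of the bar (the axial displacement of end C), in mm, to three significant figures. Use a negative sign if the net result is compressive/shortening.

Internal axial forces (sectioning from the free end, tension +): N_BC = 6.04 kN, N_AB = 6.04 kN.
A_AB = 498.8 mm².
A_BC = 35.16 mm².
δ_AB = 6040·744/(498.8·108000) = 0.08342 mm
δ_BC = 6040·570/(35.16·108000) = 0.9065 mm
δ = Σδ_i = 0.9899 mm.

0.990 mm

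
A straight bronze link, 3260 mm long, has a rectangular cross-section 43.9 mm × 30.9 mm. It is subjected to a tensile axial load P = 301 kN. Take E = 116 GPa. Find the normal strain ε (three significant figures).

0.00191

A = 1357 mm².
σ = N/A = 221.9 MPa; ε = σ/E = 221.9/116000 = 1.913e-03.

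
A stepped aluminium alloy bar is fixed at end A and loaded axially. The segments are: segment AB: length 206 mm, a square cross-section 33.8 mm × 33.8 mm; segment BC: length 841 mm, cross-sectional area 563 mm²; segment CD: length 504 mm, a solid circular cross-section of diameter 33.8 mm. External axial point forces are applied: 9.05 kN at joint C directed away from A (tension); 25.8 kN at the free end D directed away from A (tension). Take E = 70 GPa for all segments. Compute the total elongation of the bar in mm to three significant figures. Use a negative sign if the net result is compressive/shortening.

1.04 mm

Internal axial forces (sectioning from the free end, tension +): N_CD = 25.8 kN, N_BC = 34.85 kN, N_AB = 34.85 kN.
A_AB = 1142 mm².
A_CD = 897.3 mm².
δ_AB = 34850·206/(1142·70000) = 0.08977 mm
δ_BC = 34850·841/(563·70000) = 0.7437 mm
δ_CD = 25800·504/(897.3·70000) = 0.207 mm
δ = Σδ_i = 1.04 mm.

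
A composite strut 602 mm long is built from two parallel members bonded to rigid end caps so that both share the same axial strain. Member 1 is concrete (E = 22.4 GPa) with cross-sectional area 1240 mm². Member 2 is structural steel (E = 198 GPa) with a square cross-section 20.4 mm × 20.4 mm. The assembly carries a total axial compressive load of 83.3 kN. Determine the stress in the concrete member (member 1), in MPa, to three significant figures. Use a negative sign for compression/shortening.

-16.9 MPa

A_2 = 416.2 mm².
Equal strain + equilibrium ⇒ each member carries load in proportion to AE: A₁E₁ = 27780000 N, A₂E₂ = 82400000 N, ΣAE = 110200000 N.
σ₁ = P·E₁/ΣAE = -83300·22400/110200000 = -16.94 MPa.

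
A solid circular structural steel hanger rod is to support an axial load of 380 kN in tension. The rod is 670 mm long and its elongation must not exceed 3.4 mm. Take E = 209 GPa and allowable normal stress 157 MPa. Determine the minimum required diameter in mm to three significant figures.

55.5 mm

Required area A ≥ P/σ_allow = 380000/157 = 2420 mm².
For a solid circular section, d ≥ √(4A/π) = 55.51 mm.
Elongation limit: A ≥ PL/(Eδ_allow) = 380000·670/(209000·3.4) = 358.3 mm² ⇒ d ≥ 21.36 mm.
The stress limit governs.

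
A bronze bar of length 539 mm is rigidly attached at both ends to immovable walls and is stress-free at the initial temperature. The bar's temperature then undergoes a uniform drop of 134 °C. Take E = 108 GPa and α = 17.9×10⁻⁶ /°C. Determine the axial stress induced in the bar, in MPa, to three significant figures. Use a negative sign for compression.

259 MPa

Free thermal expansion αLΔT = 17.9e-6 · 539 · -134 = -1.293 mm.
The walls impose strain ε = −(-1.293)/539 = 2.3986e-03; σ = Eε = 108000 · 2.3986e-03 = 259 MPa.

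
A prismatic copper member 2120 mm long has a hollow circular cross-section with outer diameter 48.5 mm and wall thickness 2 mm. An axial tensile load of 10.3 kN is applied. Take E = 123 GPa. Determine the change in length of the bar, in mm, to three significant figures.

A = 292.2 mm².
δ_mech = NL/(AE) = 10300·2120/(292.2·123000) = 0.6076 mm.

0.608 mm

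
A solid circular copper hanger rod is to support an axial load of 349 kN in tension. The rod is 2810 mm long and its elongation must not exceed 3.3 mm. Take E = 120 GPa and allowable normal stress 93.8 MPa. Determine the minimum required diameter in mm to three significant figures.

Required area A ≥ P/σ_allow = 349000/93.8 = 3721 mm².
For a solid circular section, d ≥ √(4A/π) = 68.83 mm.
Elongation limit: A ≥ PL/(Eδ_allow) = 349000·2810/(120000·3.3) = 2476 mm² ⇒ d ≥ 56.15 mm.
The stress limit governs.

68.8 mm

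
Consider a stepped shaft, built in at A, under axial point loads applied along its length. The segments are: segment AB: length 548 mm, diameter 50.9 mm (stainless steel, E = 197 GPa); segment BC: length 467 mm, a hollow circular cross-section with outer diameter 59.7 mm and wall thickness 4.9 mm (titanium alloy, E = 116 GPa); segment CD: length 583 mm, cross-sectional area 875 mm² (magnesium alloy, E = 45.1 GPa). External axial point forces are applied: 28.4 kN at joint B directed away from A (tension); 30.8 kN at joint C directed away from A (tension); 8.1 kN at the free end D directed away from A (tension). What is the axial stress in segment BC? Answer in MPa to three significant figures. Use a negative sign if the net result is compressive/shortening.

46.1 MPa

Internal axial forces (sectioning from the free end, tension +): N_CD = 8.1 kN, N_BC = 38.9 kN, N_AB = 67.3 kN.
A_BC = 843.6 mm².
σ_BC = N_BC/A_BC = 38900/843.6 = 46.11 MPa.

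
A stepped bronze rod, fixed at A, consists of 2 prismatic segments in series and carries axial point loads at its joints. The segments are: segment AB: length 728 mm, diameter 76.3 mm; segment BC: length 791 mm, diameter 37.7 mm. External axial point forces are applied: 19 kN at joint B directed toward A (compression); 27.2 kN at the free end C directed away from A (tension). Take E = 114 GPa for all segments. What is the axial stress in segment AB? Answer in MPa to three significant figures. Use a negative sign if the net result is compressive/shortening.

1.79 MPa

Internal axial forces (sectioning from the free end, tension +): N_BC = 27.2 kN, N_AB = 8.2 kN.
A_AB = 4572 mm².
σ_AB = N_AB/A_AB = 8200/4572 = 1.793 MPa.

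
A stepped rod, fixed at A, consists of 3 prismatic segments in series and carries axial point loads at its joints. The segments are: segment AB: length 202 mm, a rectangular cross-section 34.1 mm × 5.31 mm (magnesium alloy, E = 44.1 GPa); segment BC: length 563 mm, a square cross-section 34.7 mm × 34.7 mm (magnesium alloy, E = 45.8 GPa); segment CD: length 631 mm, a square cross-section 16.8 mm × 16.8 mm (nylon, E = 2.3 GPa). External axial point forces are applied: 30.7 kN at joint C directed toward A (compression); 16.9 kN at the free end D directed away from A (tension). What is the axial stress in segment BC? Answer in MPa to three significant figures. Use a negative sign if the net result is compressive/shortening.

Internal axial forces (sectioning from the free end, tension +): N_CD = 16.9 kN, N_BC = -13.8 kN, N_AB = -13.8 kN.
A_BC = 1204 mm².
σ_BC = N_BC/A_BC = -13800/1204 = -11.46 MPa.

-11.5 MPa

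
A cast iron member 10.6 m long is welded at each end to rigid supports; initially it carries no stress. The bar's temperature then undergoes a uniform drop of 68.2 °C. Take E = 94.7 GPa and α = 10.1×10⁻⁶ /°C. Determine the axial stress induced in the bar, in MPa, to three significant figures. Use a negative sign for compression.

Free thermal expansion αLΔT = 10.1e-6 · 10600 · -68.2 = -7.301 mm.
The walls impose strain ε = −(-7.301)/10600 = 6.8882e-04; σ = Eε = 94700 · 6.8882e-04 = 65.23 MPa.

65.2 MPa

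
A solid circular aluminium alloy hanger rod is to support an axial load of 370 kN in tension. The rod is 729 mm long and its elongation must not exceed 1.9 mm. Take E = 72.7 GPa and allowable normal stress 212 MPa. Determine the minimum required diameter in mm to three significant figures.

49.9 mm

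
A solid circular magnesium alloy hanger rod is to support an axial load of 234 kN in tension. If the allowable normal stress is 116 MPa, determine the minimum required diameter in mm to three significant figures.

50.7 mm

Required area A ≥ P/σ_allow = 234000/116 = 2017 mm².
For a solid circular section, d ≥ √(4A/π) = 50.68 mm.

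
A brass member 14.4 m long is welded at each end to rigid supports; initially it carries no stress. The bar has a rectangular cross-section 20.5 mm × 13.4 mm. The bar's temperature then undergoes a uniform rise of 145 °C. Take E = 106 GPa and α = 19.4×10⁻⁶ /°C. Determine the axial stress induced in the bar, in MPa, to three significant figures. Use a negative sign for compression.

-298 MPa

Free thermal expansion αLΔT = 19.4e-6 · 14400 · 145 = 40.51 mm.
The walls impose strain ε = −(40.51)/14400 = -2.8130e-03; σ = Eε = 106000 · -2.8130e-03 = -298.2 MPa.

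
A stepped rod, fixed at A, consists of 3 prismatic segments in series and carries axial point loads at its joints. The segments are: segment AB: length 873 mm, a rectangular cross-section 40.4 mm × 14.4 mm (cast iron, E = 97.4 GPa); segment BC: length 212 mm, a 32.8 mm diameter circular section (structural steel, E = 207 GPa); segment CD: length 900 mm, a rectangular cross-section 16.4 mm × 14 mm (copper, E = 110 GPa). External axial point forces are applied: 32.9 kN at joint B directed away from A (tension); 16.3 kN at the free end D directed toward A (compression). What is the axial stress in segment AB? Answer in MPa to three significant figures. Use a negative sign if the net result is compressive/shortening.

28.5 MPa

Internal axial forces (sectioning from the free end, tension +): N_CD = -16.3 kN, N_BC = -16.3 kN, N_AB = 16.6 kN.
A_AB = 581.8 mm².
σ_AB = N_AB/A_AB = 16600/581.8 = 28.53 MPa.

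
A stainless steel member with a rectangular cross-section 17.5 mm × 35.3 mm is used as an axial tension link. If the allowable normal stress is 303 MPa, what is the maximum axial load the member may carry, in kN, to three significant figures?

187 kN

A = 617.8 mm².
P_max = σ_allow · A = 303 · 617.8 = 187200 N = 187.2 kN.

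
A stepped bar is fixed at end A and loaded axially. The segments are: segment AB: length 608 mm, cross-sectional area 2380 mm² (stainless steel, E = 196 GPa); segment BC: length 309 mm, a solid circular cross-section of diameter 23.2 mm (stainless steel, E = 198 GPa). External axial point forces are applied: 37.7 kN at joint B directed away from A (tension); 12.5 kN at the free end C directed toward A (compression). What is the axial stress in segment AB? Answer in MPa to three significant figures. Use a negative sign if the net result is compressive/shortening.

10.6 MPa

Internal axial forces (sectioning from the free end, tension +): N_BC = -12.5 kN, N_AB = 25.2 kN.
σ_AB = N_AB/A_AB = 25200/2380 = 10.59 MPa.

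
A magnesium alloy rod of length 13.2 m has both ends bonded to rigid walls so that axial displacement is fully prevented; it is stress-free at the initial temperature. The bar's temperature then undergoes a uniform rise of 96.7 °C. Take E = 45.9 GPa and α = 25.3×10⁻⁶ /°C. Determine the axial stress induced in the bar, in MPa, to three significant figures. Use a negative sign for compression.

-112 MPa

Free thermal expansion αLΔT = 25.3e-6 · 13200 · 96.7 = 32.29 mm.
The walls impose strain ε = −(32.29)/13200 = -2.4465e-03; σ = Eε = 45900 · -2.4465e-03 = -112.3 MPa.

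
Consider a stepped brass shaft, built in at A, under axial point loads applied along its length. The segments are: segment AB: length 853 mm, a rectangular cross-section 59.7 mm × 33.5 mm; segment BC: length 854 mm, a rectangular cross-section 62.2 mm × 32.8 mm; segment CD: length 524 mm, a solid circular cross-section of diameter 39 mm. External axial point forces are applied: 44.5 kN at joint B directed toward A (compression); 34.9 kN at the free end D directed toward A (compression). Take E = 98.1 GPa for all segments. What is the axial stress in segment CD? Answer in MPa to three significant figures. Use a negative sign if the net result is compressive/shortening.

-29.2 MPa

Internal axial forces (sectioning from the free end, tension +): N_CD = -34.9 kN, N_BC = -34.9 kN, N_AB = -79.4 kN.
A_CD = 1195 mm².
σ_CD = N_CD/A_CD = -34900/1195 = -29.22 MPa.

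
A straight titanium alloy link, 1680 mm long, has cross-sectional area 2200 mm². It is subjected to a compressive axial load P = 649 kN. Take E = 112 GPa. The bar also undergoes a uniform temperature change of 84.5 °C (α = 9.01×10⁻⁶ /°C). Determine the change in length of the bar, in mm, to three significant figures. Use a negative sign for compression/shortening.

δ_mech = NL/(AE) = -649000·1680/(2200·112000) = -4.425 mm.
δ_thermal = αLΔT = 9.01e-6·1680·84.5 = 1.279 mm.
δ = δ_mech + δ_thermal = -3.146 mm.

-3.15 mm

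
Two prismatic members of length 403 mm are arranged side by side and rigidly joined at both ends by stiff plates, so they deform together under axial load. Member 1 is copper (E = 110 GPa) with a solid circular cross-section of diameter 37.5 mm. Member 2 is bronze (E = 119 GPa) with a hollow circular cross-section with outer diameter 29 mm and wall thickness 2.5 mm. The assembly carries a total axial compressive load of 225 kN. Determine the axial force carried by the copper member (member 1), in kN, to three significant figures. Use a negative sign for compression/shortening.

-187 kN

A_1 = 1104 mm².
A_2 = 208.1 mm².
Equal strain + equilibrium ⇒ each member carries load in proportion to AE: A₁E₁ = 121500000 N, A₂E₂ = 24770000 N, ΣAE = 146300000 N.
F₁ = P·A₁E₁/ΣAE = -225000·121500000/146300000 = -186900 N.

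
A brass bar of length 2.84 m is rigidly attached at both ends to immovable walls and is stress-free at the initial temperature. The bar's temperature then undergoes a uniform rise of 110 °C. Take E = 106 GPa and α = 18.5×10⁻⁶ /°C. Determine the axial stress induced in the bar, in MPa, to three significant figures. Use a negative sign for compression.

-216 MPa

Free thermal expansion αLΔT = 18.5e-6 · 2840 · 110 = 5.779 mm.
The walls impose strain ε = −(5.779)/2840 = -2.0350e-03; σ = Eε = 106000 · -2.0350e-03 = -215.7 MPa.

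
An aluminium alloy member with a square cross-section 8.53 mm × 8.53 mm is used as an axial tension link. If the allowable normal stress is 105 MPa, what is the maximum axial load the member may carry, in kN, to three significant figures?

7.64 kN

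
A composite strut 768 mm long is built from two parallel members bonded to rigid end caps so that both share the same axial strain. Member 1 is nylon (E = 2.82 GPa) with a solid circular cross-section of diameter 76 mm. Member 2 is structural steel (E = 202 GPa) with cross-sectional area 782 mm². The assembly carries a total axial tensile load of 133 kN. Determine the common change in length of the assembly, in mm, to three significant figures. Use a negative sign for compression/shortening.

0.598 mm

A_1 = 4536 mm².
Equal strain + equilibrium ⇒ each member carries load in proportion to AE: A₁E₁ = 12790000 N, A₂E₂ = 158000000 N, ΣAE = 170800000 N.
δ = PL/ΣAE = 133000·768/170800000 = 0.5982 mm.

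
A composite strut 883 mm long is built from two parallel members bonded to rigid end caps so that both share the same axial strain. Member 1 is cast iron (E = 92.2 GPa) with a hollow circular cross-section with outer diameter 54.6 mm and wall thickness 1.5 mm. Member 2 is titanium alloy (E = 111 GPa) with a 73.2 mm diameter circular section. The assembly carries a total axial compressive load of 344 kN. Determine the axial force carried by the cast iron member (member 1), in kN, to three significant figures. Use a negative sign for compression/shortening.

-16.2 kN

A_1 = 250.2 mm².
A_2 = 4208 mm².
Equal strain + equilibrium ⇒ each member carries load in proportion to AE: A₁E₁ = 23070000 N, A₂E₂ = 467100000 N, ΣAE = 490200000 N.
F₁ = P·A₁E₁/ΣAE = -344000·23070000/490200000 = -16190 N.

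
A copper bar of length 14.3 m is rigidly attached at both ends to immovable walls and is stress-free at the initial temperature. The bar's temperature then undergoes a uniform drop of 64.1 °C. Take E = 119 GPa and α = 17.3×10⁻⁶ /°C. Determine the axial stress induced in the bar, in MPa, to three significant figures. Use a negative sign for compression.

132 MPa

Free thermal expansion αLΔT = 17.3e-6 · 14300 · -64.1 = -15.86 mm.
The walls impose strain ε = −(-15.86)/14300 = 1.1089e-03; σ = Eε = 119000 · 1.1089e-03 = 132 MPa.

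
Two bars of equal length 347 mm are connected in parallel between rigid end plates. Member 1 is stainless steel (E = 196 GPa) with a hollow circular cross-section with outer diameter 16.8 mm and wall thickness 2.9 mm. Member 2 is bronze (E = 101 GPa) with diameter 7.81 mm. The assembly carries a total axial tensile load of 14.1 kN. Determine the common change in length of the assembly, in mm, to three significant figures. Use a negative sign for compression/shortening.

0.165 mm

A_1 = 126.6 mm².
A_2 = 47.91 mm².
Equal strain + equilibrium ⇒ each member carries load in proportion to AE: A₁E₁ = 24820000 N, A₂E₂ = 4839000 N, ΣAE = 29660000 N.
δ = PL/ΣAE = 14100·347/29660000 = 0.165 mm.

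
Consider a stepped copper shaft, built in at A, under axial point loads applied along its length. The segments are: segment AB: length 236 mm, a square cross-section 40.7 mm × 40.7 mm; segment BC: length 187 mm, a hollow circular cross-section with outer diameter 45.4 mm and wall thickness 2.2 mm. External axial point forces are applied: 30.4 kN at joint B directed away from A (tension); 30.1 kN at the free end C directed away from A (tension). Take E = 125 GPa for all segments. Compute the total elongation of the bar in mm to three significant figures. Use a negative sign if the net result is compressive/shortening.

0.220 mm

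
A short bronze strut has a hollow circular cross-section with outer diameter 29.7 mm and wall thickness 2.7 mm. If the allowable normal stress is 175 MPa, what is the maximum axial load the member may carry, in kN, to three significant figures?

A = 229 mm².
P_max = σ_allow · A = 175 · 229 = 40080 N = 40.08 kN.

40.1 kN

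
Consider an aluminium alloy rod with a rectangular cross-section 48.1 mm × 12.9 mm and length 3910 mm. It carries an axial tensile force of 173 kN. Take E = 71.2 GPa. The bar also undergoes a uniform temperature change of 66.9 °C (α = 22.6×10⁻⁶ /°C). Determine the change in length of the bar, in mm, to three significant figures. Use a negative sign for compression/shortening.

21.2 mm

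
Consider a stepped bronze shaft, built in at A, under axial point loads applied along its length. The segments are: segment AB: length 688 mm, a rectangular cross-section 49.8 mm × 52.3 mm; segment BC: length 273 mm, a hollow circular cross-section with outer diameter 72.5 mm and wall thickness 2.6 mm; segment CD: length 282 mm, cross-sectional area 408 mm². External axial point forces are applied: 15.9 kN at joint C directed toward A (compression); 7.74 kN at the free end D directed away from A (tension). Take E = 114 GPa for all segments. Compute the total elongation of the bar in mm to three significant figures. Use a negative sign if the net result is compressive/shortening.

Internal axial forces (sectioning from the free end, tension +): N_CD = 7.74 kN, N_BC = -8.16 kN, N_AB = -8.16 kN.
A_AB = 2605 mm².
A_BC = 571 mm².
δ_AB = -8160·688/(2605·114000) = -0.01891 mm
δ_BC = -8160·273/(571·114000) = -0.03423 mm
δ_CD = 7740·282/(408·114000) = 0.04693 mm
δ = Σδ_i = -0.006206 mm.

-0.00621 mm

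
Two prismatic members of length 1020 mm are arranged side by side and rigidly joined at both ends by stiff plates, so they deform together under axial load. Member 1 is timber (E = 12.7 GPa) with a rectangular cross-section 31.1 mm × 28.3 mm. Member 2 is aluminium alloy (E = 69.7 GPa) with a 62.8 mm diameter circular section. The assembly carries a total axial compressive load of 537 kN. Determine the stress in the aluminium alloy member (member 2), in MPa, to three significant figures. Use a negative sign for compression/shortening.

-165 MPa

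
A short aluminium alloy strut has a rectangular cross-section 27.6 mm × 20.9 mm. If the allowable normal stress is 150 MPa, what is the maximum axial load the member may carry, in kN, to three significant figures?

86.5 kN

A = 576.8 mm².
P_max = σ_allow · A = 150 · 576.8 = 86530 N = 86.53 kN.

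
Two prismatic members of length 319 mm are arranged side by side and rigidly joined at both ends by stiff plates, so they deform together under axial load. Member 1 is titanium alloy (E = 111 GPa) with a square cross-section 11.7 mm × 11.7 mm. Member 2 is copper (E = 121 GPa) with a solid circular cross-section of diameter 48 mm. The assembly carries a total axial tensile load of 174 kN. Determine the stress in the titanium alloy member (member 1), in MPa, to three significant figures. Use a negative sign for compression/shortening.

82.5 MPa

A_1 = 136.9 mm².
A_2 = 1810 mm².
Equal strain + equilibrium ⇒ each member carries load in proportion to AE: A₁E₁ = 15190000 N, A₂E₂ = 219000000 N, ΣAE = 234200000 N.
σ₁ = P·E₁/ΣAE = 174000·111000/234200000 = 82.49 MPa.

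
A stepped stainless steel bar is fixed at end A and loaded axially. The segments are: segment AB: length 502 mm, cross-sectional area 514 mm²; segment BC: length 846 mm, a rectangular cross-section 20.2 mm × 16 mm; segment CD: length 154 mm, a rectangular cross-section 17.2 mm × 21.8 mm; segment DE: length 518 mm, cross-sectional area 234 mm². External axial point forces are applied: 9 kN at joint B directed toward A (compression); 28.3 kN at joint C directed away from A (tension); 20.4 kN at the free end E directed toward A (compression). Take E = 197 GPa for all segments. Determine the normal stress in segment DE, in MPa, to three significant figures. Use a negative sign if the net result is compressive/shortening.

Internal axial forces (sectioning from the free end, tension +): N_DE = -20.4 kN, N_CD = -20.4 kN, N_BC = 7.9 kN, N_AB = -1.1 kN.
σ_DE = N_DE/A_DE = -20400/234 = -87.18 MPa.

-87.2 MPa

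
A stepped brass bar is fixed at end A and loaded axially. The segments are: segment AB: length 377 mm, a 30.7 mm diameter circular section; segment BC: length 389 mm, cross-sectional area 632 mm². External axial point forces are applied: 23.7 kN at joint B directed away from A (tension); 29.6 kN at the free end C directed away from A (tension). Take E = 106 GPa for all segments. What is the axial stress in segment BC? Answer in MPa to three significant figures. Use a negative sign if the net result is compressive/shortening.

Internal axial forces (sectioning from the free end, tension +): N_BC = 29.6 kN, N_AB = 53.3 kN.
σ_BC = N_BC/A_BC = 29600/632 = 46.84 MPa.

46.8 MPa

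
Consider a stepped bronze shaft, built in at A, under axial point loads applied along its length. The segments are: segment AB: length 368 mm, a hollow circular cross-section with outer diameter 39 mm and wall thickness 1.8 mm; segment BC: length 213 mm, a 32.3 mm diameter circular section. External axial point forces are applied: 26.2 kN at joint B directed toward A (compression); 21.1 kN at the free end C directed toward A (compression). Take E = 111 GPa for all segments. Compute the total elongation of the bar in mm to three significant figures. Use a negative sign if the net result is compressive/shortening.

-0.795 mm

Internal axial forces (sectioning from the free end, tension +): N_BC = -21.1 kN, N_AB = -47.3 kN.
A_AB = 210.4 mm².
A_BC = 819.4 mm².
δ_AB = -47300·368/(210.4·111000) = -0.7455 mm
δ_BC = -21100·213/(819.4·111000) = -0.04941 mm
δ = Σδ_i = -0.7949 mm.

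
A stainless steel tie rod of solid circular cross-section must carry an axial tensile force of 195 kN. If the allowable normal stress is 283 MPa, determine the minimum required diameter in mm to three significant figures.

29.6 mm

Required area A ≥ P/σ_allow = 195000/283 = 689 mm².
For a solid circular section, d ≥ √(4A/π) = 29.62 mm.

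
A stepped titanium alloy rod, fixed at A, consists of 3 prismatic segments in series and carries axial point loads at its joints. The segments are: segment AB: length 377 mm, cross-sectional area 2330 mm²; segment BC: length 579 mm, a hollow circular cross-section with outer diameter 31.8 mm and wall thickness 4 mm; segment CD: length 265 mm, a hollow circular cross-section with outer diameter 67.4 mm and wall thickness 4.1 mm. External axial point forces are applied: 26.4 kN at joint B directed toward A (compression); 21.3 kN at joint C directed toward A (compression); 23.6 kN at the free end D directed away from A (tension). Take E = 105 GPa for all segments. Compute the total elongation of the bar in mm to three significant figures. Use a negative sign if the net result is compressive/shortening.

0.0722 mm

Internal axial forces (sectioning from the free end, tension +): N_CD = 23.6 kN, N_BC = 2.3 kN, N_AB = -24.1 kN.
A_BC = 349.3 mm².
A_CD = 815.3 mm².
δ_AB = -24100·377/(2330·105000) = -0.03714 mm
δ_BC = 2300·579/(349.3·105000) = 0.0363 mm
δ_CD = 23600·265/(815.3·105000) = 0.07305 mm
δ = Σδ_i = 0.07222 mm.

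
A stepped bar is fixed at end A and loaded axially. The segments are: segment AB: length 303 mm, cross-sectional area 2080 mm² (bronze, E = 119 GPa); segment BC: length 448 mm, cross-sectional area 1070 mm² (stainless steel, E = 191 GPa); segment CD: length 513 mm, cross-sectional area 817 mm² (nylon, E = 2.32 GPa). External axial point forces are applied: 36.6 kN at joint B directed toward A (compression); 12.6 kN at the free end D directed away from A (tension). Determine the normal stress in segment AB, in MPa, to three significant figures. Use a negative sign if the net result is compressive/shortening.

Internal axial forces (sectioning from the free end, tension +): N_CD = 12.6 kN, N_BC = 12.6 kN, N_AB = -24 kN.
σ_AB = N_AB/A_AB = -24000/2080 = -11.54 MPa.

-11.5 MPa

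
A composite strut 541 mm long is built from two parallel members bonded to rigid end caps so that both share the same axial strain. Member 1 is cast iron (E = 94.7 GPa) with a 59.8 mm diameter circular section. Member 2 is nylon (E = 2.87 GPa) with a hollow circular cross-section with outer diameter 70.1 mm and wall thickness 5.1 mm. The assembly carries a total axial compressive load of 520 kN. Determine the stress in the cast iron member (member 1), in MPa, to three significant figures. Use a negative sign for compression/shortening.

-183 MPa

A_1 = 2809 mm².
A_2 = 1041 mm².
Equal strain + equilibrium ⇒ each member carries load in proportion to AE: A₁E₁ = 266000000 N, A₂E₂ = 2989000 N, ΣAE = 269000000 N.
σ₁ = P·E₁/ΣAE = -520000·94700/269000000 = -183.1 MPa.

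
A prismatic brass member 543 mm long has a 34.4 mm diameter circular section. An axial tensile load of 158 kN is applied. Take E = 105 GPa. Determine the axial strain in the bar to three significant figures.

0.00162

A = 929.4 mm².
σ = N/A = 170 MPa; ε = σ/E = 170/105000 = 1.619e-03.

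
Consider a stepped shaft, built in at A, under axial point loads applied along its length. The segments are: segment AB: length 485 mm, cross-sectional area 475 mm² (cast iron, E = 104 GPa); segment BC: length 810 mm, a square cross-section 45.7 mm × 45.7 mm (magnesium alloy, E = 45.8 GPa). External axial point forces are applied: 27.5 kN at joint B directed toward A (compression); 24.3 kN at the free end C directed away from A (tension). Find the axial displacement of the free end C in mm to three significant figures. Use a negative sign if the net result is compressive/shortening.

0.174 mm

Internal axial forces (sectioning from the free end, tension +): N_BC = 24.3 kN, N_AB = -3.2 kN.
A_BC = 2088 mm².
δ_AB = -3200·485/(475·104000) = -0.03142 mm
δ_BC = 24300·810/(2088·45800) = 0.2058 mm
δ = Σδ_i = 0.1744 mm.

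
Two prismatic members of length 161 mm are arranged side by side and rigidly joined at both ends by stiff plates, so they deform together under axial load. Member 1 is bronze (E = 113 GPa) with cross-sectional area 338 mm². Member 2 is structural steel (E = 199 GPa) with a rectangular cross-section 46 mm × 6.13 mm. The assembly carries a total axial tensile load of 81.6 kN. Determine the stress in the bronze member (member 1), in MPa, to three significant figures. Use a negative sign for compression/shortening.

97.8 MPa

A_2 = 282 mm².
Equal strain + equilibrium ⇒ each member carries load in proportion to AE: A₁E₁ = 38190000 N, A₂E₂ = 56110000 N, ΣAE = 94310000 N.
σ₁ = P·E₁/ΣAE = 81600·113000/94310000 = 97.77 MPa.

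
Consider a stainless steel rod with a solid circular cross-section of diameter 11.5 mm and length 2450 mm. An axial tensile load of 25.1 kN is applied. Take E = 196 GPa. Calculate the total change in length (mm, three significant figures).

3.02 mm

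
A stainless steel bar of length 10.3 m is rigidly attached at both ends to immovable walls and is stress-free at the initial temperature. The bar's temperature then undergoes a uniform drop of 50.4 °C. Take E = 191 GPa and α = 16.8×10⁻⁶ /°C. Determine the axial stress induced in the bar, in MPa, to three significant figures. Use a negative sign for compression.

162 MPa

Free thermal expansion αLΔT = 16.8e-6 · 10300 · -50.4 = -8.721 mm.
The walls impose strain ε = −(-8.721)/10300 = 8.4672e-04; σ = Eε = 191000 · 8.4672e-04 = 161.7 MPa.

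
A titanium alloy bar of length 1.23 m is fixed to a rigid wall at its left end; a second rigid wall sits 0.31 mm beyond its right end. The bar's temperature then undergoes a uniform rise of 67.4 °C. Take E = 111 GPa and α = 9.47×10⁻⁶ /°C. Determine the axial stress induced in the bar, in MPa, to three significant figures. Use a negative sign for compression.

-42.9 MPa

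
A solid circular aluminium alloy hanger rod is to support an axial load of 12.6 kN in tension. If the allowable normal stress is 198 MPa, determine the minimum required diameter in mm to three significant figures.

Required area A ≥ P/σ_allow = 12600/198 = 63.64 mm².
For a solid circular section, d ≥ √(4A/π) = 9.001 mm.

9.00 mm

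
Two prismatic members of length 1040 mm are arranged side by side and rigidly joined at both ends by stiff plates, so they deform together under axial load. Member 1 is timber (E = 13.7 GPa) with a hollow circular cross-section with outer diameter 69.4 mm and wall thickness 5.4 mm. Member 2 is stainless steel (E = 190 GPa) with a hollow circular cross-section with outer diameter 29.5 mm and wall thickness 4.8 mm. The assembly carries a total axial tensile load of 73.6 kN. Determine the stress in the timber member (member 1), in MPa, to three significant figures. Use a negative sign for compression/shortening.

11.8 MPa

A_1 = 1086 mm².
A_2 = 372.5 mm².
Equal strain + equilibrium ⇒ each member carries load in proportion to AE: A₁E₁ = 14870000 N, A₂E₂ = 70770000 N, ΣAE = 85640000 N.
σ₁ = P·E₁/ΣAE = 73600·13700/85640000 = 11.77 MPa.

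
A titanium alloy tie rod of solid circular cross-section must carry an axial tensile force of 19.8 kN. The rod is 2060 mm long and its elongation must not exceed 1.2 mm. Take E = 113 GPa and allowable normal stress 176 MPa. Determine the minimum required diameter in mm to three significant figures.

19.6 mm

Required area A ≥ P/σ_allow = 19800/176 = 112.5 mm².
For a solid circular section, d ≥ √(4A/π) = 11.97 mm.
Elongation limit: A ≥ PL/(Eδ_allow) = 19800·2060/(113000·1.2) = 300.8 mm² ⇒ d ≥ 19.57 mm.
The elongation limit governs.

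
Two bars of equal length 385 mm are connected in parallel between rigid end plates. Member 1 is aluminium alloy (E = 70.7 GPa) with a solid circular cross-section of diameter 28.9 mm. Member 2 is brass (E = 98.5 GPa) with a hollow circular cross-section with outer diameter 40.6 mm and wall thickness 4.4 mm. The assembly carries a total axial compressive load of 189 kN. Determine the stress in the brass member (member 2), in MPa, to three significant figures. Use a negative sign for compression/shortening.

A_1 = 656 mm².
A_2 = 500.4 mm².
Equal strain + equilibrium ⇒ each member carries load in proportion to AE: A₁E₁ = 46380000 N, A₂E₂ = 49290000 N, ΣAE = 95670000 N.
σ₂ = P·E₂/ΣAE = -189000·98500/95670000 = -194.6 MPa.

-195 MPa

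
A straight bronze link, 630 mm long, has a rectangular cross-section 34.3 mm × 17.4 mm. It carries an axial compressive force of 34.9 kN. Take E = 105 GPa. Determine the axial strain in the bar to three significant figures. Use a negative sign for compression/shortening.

-5.57e-04

A = 596.8 mm².
σ = N/A = -58.48 MPa; ε = σ/E = -58.48/105000 = -5.569e-04.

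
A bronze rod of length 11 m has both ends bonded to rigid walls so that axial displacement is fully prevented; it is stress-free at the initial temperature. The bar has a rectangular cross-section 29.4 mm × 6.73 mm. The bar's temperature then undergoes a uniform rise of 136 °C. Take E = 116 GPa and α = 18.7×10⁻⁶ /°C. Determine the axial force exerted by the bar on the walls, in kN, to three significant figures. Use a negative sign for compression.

-58.4 kN

Free thermal expansion αLΔT = 18.7e-6 · 11000 · 136 = 27.98 mm.
The walls impose strain ε = −(27.98)/11000 = -2.5432e-03; σ = Eε = 116000 · -2.5432e-03 = -295 MPa.
Wall reaction R = σ·A = -295·197.9 = -58370 N = -58.37 kN.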